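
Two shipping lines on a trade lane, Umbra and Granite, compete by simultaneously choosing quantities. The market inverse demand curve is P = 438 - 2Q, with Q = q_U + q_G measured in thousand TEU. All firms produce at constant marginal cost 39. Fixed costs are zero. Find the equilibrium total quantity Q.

A representative firm's profit is π_i = q_i(438 - 2Q) - 39q_i.
First-order condition (treating rivals' output as given): 399 - 4q_i - 2q_j = 0.
By symmetry each firm produces the same amount; substituting q_j = q_i yields q_i = 399/6 = 133/2.
Total output Q = 133/2 + 133/2 = 133.

133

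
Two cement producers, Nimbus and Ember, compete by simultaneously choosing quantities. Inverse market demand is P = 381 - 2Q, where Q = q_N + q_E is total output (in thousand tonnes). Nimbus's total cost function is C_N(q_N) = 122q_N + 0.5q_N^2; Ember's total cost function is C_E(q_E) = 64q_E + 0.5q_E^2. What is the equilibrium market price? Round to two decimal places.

Nimbus's profit: π_N = (381 - 2Q)q_N - (122q_N + (1/2)q_N²). Setting ∂π_N/∂q_N = 0: 259 - 5q_N - 2(q_E) = 0.
Ember's profit: π_E = (381 - 2Q)q_E - (64q_E + (1/2)q_E²). Setting ∂π_E/∂q_E = 0: 317 - 5q_E - 2(q_N) = 0.
So q_N = (259 - 2q_E)/5 and q_E = (317 - 2q_N)/5.
Substituting one into the other gives q_N = 661/21 and q_E = 1067/21.
Total output Q = 576/7, so price P = 381 - 2·(576/7) = 1515/7.

216.43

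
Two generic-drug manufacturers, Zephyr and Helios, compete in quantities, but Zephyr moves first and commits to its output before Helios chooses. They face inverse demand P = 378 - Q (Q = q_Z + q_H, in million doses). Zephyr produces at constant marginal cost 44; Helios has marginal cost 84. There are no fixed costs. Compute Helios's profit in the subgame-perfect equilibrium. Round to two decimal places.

The follower Helios best-responds to any q_Z: π_H = (378 - Q)q_H - 84q_H.
∂π_H/∂q_H = 294 - q_Z - 2q_H = 0 gives the reaction function q_H = (294 - q_Z)/2.
Zephyr substitutes q_H(q_Z) into its own profit: π_Z = q_Z(378 - q_Z - (294 - q_Z)/2) - 44q_Z = (231 - (1/2)q_Z)q_Z - 44q_Z.
Maximising: ∂π_Z/∂q_Z = 187 - q_Z = 0, giving q_Z = 187.
Then q_H = (294 - 187)/2 = 107/2.
Price P = 378 - 481/2 = 275/2.
Helios's profit: (275/2 - 84)·(107/2) = 2862.2500.

2862.25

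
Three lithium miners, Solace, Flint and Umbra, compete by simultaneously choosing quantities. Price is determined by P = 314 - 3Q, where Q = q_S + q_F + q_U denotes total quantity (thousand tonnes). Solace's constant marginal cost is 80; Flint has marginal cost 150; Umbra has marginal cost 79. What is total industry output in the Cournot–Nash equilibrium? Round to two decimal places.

52.75

Solace's profit: π_S = (314 - 3Q)q_S - (80q_S). Setting ∂π_S/∂q_S = 0: 234 - 6q_S - 3(q_F + q_U) = 0.
Flint's profit: π_F = (314 - 3Q)q_F - (150q_F). Setting ∂π_F/∂q_F = 0: 164 - 6q_F - 3(q_S + q_U) = 0.
Umbra's profit: π_U = (314 - 3Q)q_U - (79q_U). Setting ∂π_U/∂q_U = 0: 235 - 6q_U - 3(q_S + q_F) = 0.
Adding the 3 conditions: 633 − 6Q − 6Q = 0, i.e. Q = 211/4.
Back-substituting: q_S = (234 − 633/4)/3 = 101/4, q_F = (164 − 633/4)/3 = 23/12, q_U = (235 − 633/4)/3 = 307/12.
Total output Q = 101/4 + 23/12 + 307/12 = 211/4.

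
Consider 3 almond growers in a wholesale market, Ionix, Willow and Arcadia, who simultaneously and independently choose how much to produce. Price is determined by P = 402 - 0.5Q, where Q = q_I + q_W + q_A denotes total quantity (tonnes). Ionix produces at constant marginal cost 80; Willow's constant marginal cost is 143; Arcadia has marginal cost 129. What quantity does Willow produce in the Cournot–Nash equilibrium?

Ionix's profit: π_I = (402 - 0.5Q)q_I - (80q_I). Setting ∂π_I/∂q_I = 0: 322 - q_I - (1/2)(q_W + q_A) = 0.
Willow's profit: π_W = (402 - 0.5Q)q_W - (143q_W). Setting ∂π_W/∂q_W = 0: 259 - q_W - (1/2)(q_I + q_A) = 0.
Arcadia's first-order condition: 273 - q_A - (1/2)(q_I + q_W) = 0.
Summing all 3 equations gives 854 − 2Q = 0, hence Q = 427.
Back-substituting: q_I = (322 − 427/2)/(1/2) = 217, q_W = (259 − 427/2)/(1/2) = 91, q_A = (273 − 427/2)/(1/2) = 119.

91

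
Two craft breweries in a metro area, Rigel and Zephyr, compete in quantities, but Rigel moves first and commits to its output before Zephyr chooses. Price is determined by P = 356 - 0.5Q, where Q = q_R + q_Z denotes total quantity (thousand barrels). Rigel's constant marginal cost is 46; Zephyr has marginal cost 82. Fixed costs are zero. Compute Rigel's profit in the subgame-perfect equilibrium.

Solve by backward induction. Given q_R, the follower Zephyr maximises π_Z = (356 - (1/2)q_R - (1/2)q_Z)q_Z - 82q_Z.
Follower FOC: 274 - (1/2)q_R - q_Z = 0, so q_Z(q_R) = (274 - (1/2)q_R).
The leader anticipates this reaction. Substituting into P = 356 - 0.5Q gives P = 219 - (1/4)q_R, so π_R = (219 - (1/4)q_R)q_R - 46q_R.
Leader FOC: 173 - (1/2)q_R = 0, so q_R = 346.
Then q_Z = (274 - (1/2)·346) = 101.
Price P = 356 - (1/2)·447 = 265/2.
Rigel's profit: (265/2 - 46)·346 = 29929.

29929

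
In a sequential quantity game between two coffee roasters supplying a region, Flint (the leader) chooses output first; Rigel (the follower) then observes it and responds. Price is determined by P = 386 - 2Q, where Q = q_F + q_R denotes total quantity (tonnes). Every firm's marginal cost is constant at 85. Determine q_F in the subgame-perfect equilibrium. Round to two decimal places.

75.25

The follower Rigel best-responds to any q_F: π_R = (386 - 2Q)q_R - 85q_R.
Follower FOC: 301 - 2q_F - 4q_R = 0, so q_R(q_F) = (301 - 2q_F)/4.
The leader anticipates this reaction. Substituting into P = 386 - 2Q gives P = 471/2 - q_F, so π_F = (471/2 - q_F)q_F - 85q_F.
The leader's first-order condition 301/2 - 2q_F = 0 yields q_F = 301/4.
Then q_R = (301 - 2·(301/4))/4 = 301/8.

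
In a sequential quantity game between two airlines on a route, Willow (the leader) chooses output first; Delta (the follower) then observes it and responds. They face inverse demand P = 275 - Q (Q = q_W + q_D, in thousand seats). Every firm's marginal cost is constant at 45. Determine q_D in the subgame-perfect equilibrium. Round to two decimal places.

57.50

The follower Delta best-responds to any q_W: π_D = (275 - Q)q_D - 45q_D.
Follower FOC: 230 - q_W - 2q_D = 0, so q_D(q_W) = (230 - q_W)/2.
The leader anticipates this reaction. Substituting into P = 275 - Q gives P = 160 - (1/2)q_W, so π_W = (160 - (1/2)q_W)q_W - 45q_W.
The leader's first-order condition 115 - q_W = 0 yields q_W = 115.
Then q_D = (230 - 115)/2 = 115/2.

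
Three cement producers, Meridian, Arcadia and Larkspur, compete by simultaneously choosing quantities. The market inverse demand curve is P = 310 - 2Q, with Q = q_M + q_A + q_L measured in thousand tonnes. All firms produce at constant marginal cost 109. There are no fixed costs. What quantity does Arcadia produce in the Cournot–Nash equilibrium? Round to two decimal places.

Each firm earns π_i = (310 - 2Q)q_i - 109q_i.
Setting ∂π_i/∂q_i = 0 with rivals' quantities fixed: 201 - 4q_i - 2·Σ_{j≠i} q_j = 0.
By symmetry each firm produces the same amount; substituting Σ_{j≠i} q_j = 2q_i yields q_i = 201/8.

25.13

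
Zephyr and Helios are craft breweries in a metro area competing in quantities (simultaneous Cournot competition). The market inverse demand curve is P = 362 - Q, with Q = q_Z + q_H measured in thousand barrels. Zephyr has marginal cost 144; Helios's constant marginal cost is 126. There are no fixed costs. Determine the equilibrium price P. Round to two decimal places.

210.67

Zephyr's profit: π_Z = (362 - Q)q_Z - (144q_Z). Setting ∂π_Z/∂q_Z = 0: 218 - 2q_Z - (q_H) = 0.
Helios's profit: π_H = (362 - Q)q_H - (126q_H). Setting ∂π_H/∂q_H = 0: 236 - 2q_H - (q_Z) = 0.
Best responses: q_Z = (218 - q_H)/2, q_H = (236 - q_Z)/2.
Solving the pair: q_Z = 200/3, q_H = 254/3.
Total output Q = 454/3, so price P = 362 - 454/3 = 632/3.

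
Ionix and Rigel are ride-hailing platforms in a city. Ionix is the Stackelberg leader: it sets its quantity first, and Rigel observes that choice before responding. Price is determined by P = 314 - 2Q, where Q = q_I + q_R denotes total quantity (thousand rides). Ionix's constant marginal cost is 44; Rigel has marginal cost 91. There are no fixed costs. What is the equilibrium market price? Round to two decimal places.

123.25

The follower Rigel best-responds to any q_I: π_R = (314 - 2Q)q_R - 91q_R.
Setting the follower's marginal profit to zero, 223 - 2q_I - 4q_R = 0, i.e. q_R = (223 - 2q_I)/4.
Ionix substitutes q_R(q_I) into its own profit: π_I = q_I(314 - 2q_I - (223 - 2q_I)/2) - 44q_I = (405/2 - q_I)q_I - 44q_I.
Leader FOC: 317/2 - 2q_I = 0, so q_I = 317/4.
Then q_R = (223 - 2·(317/4))/4 = 129/8.
Total output Q = 763/8, so price P = 314 - 2·(763/8) = 493/4.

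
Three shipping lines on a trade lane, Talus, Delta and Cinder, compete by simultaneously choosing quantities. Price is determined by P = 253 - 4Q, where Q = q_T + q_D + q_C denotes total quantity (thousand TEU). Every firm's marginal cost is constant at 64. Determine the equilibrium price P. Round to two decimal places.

A representative firm's profit is π_i = q_i(253 - 4Q) - 64q_i.
First-order condition (treating rivals' output as given): 189 - 8q_i - 4·Σ_{j≠i} q_j = 0.
With identical firms every q_j equals q_i, so Σ_{j≠i} q_j = 2q_i and 189 = 16q_i, giving q_i = 189/16.
Total output Q = 567/16, so price P = 253 - 4·(567/16) = 445/4.

111.25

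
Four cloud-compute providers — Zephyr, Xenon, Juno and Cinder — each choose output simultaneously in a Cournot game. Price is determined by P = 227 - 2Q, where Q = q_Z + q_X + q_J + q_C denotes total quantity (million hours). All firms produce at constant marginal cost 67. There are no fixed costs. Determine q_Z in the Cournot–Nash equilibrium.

16

A representative firm's profit is π_i = q_i(227 - 2Q) - 67q_i.
First-order condition (treating rivals' output as given): 160 - 4q_i - 2·Σ_{j≠i} q_j = 0.
With identical firms every q_j equals q_i, so Σ_{j≠i} q_j = 3q_i and 160 = 10q_i, giving q_i = 16.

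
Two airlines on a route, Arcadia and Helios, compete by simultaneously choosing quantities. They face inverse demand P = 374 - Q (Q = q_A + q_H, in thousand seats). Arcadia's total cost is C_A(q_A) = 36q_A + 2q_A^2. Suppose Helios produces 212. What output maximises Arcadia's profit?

With the rival's output fixed at 212, Arcadia's profit is π_A = (374 - 212 - q_A)q_A - (36q_A + 2q_A²) = (162 - q_A)q_A - (36q_A + 2q_A²).
∂π_A/∂q_A = 126 - 6q_A = 0, so q_A = 21.

21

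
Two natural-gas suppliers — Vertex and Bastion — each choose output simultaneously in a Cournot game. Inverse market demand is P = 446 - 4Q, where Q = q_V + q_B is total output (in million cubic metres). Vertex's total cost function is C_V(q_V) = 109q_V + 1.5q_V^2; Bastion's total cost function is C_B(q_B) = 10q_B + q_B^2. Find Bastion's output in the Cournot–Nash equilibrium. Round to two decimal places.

Vertex's profit: π_V = (446 - 4Q)q_V - (109q_V + (3/2)q_V²). Setting ∂π_V/∂q_V = 0: 337 - 11q_V - 4(q_B) = 0.
Bastion's profit: π_B = (446 - 4Q)q_B - (10q_B + q_B²). Setting ∂π_B/∂q_B = 0: 436 - 10q_B - 4(q_V) = 0.
Rearranging gives the reaction functions q_V = (337 - 4q_B)/11 and q_B = (436 - 4q_V)/10.
Solving the pair: q_V = 813/47, q_B = 1724/47.

36.68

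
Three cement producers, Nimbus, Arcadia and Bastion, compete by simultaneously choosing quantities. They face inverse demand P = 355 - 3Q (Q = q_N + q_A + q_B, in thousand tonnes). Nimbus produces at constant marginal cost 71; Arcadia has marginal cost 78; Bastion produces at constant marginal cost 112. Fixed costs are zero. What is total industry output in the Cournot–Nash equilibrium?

67

Nimbus's profit: π_N = (355 - 3Q)q_N - (71q_N). Setting ∂π_N/∂q_N = 0: 284 - 6q_N - 3(q_A + q_B) = 0.
Arcadia's first-order condition: 277 - 6q_A - 3(q_N + q_B) = 0.
Bastion's profit: π_B = (355 - 3Q)q_B - (112q_B). Setting ∂π_B/∂q_B = 0: 243 - 6q_B - 3(q_N + q_A) = 0.
Summing all 3 equations gives 804 − 12Q = 0, hence Q = 67.
Back-substituting: q_N = (284 − 201)/3 = 83/3, q_A = (277 − 201)/3 = 76/3, q_B = (243 − 201)/3 = 14.
Total output Q = 83/3 + 76/3 + 14 = 67.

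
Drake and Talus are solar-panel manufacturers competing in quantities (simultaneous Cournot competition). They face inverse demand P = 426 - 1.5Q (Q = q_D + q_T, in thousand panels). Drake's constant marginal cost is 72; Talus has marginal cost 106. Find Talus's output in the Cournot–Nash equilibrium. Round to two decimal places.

63.56

Drake's profit: π_D = (426 - 1.5Q)q_D - (72q_D). Setting ∂π_D/∂q_D = 0: 354 - 3q_D - (3/2)(q_T) = 0.
Talus's profit: π_T = (426 - 1.5Q)q_T - (106q_T). Setting ∂π_T/∂q_T = 0: 320 - 3q_T - (3/2)(q_D) = 0.
Best responses: q_D = (354 - (3/2)q_T)/3, q_T = (320 - (3/2)q_D)/3.
Substituting one into the other gives q_D = 776/9 and q_T = 572/9.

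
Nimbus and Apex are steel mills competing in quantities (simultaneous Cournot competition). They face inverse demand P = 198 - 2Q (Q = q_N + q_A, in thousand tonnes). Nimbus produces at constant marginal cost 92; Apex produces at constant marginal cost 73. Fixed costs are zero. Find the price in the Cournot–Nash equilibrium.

Nimbus's profit: π_N = (198 - 2Q)q_N - (92q_N). Setting ∂π_N/∂q_N = 0: 106 - 4q_N - 2(q_A) = 0.
Apex's profit: π_A = (198 - 2Q)q_A - (73q_A). Setting ∂π_A/∂q_A = 0: 125 - 4q_A - 2(q_N) = 0.
Best responses: q_N = (106 - 2q_A)/4, q_A = (125 - 2q_N)/4.
Solving the pair: q_N = 29/2, q_A = 24.
Total output Q = 77/2, so price P = 198 - 2·(77/2) = 121.

121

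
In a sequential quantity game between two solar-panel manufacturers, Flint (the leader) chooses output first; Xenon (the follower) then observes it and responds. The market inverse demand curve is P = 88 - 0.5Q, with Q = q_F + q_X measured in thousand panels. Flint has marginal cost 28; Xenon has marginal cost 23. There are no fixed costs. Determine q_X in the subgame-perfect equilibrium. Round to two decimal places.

37.50

The follower Xenon best-responds to any q_F: π_X = (88 - 0.5Q)q_X - 23q_X.
∂π_X/∂q_X = 65 - (1/2)q_F - q_X = 0 gives the reaction function q_X = (65 - (1/2)q_F).
The leader anticipates this reaction. Substituting into P = 88 - 0.5Q gives P = 111/2 - (1/4)q_F, so π_F = (111/2 - (1/4)q_F)q_F - 28q_F.
Maximising: ∂π_F/∂q_F = 55/2 - (1/2)q_F = 0, giving q_F = 55.
Then q_X = (65 - (1/2)·55) = 75/2.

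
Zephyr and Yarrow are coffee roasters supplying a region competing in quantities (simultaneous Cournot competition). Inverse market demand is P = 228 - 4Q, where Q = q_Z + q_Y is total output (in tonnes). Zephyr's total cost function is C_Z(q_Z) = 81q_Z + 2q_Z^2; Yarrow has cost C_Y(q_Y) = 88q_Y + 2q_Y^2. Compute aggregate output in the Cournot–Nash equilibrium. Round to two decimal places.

17.94

Zephyr's profit: π_Z = (228 - 4Q)q_Z - (81q_Z + 2q_Z²). Setting ∂π_Z/∂q_Z = 0: 147 - 12q_Z - 4(q_Y) = 0.
Yarrow's first-order condition: 140 - 12q_Y - 4(q_Z) = 0.
Best responses: q_Z = (147 - 4q_Y)/12, q_Y = (140 - 4q_Z)/12.
Solving the pair: q_Z = 301/32, q_Y = 273/32.
Total output Q = 301/32 + 273/32 = 287/16.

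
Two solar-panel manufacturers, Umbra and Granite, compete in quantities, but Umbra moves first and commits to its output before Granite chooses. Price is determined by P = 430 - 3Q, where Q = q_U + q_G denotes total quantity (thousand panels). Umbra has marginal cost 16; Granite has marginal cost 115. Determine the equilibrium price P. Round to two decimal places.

144.25

The follower Granite best-responds to any q_U: π_G = (430 - 3Q)q_G - 115q_G.
∂π_G/∂q_G = 315 - 3q_U - 6q_G = 0 gives the reaction function q_G = (315 - 3q_U)/6.
The leader anticipates this reaction. Substituting into P = 430 - 3Q gives P = 545/2 - (3/2)q_U, so π_U = (545/2 - (3/2)q_U)q_U - 16q_U.
Leader FOC: 513/2 - 3q_U = 0, so q_U = 171/2.
Then q_G = (315 - 3·(171/2))/6 = 39/4.
Total output Q = 381/4, so price P = 430 - 3·(381/4) = 577/4.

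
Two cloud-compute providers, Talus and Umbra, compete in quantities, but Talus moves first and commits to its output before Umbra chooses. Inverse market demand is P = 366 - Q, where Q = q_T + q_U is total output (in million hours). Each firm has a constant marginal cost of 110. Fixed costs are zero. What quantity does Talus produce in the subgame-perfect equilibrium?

128

Solve by backward induction. Given q_T, the follower Umbra maximises π_U = (366 - q_T - q_U)q_U - 110q_U.
∂π_U/∂q_U = 256 - q_T - 2q_U = 0 gives the reaction function q_U = (256 - q_T)/2.
Talus substitutes q_U(q_T) into its own profit: π_T = q_T(366 - q_T - (256 - q_T)/2) - 110q_T = (238 - (1/2)q_T)q_T - 110q_T.
Leader FOC: 128 - q_T = 0, so q_T = 128.
Then q_U = (256 - 128)/2 = 64.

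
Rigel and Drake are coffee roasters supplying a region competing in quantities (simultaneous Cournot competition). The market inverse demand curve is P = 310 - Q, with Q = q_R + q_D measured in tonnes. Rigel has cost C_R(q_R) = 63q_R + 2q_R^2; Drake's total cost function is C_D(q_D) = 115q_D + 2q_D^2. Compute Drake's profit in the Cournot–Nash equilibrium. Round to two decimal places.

2086.36

Rigel's profit: π_R = (310 - Q)q_R - (63q_R + 2q_R²). Setting ∂π_R/∂q_R = 0: 247 - 6q_R - (q_D) = 0.
Drake's profit: π_D = (310 - Q)q_D - (115q_D + 2q_D²). Setting ∂π_D/∂q_D = 0: 195 - 6q_D - (q_R) = 0.
So q_R = (247 - q_D)/6 and q_D = (195 - q_R)/6.
Substituting one into the other gives q_R = 1287/35 and q_D = 923/35.
Price P = 310 - 442/7 = 1728/7.
Drake's profit: (1728/7)·(923/35) - 115·(923/35) - 2(923/35)² = 2086.3567.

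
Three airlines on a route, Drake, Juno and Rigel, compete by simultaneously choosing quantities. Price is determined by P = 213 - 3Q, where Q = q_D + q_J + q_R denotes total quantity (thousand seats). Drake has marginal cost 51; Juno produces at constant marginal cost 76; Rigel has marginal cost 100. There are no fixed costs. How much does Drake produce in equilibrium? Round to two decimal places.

Drake's profit: π_D = (213 - 3Q)q_D - (51q_D). Setting ∂π_D/∂q_D = 0: 162 - 6q_D - 3(q_J + q_R) = 0.
Juno's first-order condition: 137 - 6q_J - 3(q_D + q_R) = 0.
Rigel's profit: π_R = (213 - 3Q)q_R - (100q_R). Setting ∂π_R/∂q_R = 0: 113 - 6q_R - 3(q_D + q_J) = 0.
Adding the 3 conditions: 412 − 6Q − 6Q = 0, i.e. Q = 103/3.
Back-substituting: q_D = (162 − 103)/3 = 59/3, q_J = (137 − 103)/3 = 34/3, q_R = (113 − 103)/3 = 10/3.

19.67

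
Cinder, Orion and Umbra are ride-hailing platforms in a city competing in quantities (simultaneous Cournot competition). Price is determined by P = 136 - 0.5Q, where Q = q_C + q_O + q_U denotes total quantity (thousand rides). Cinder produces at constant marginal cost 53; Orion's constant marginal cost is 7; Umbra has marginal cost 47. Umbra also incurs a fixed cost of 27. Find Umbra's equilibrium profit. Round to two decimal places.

Cinder's profit: π_C = (136 - 0.5Q)q_C - (53q_C). Setting ∂π_C/∂q_C = 0: 83 - q_C - (1/2)(q_O + q_U) = 0.
Orion's profit: π_O = (136 - 0.5Q)q_O - (7q_O). Setting ∂π_O/∂q_O = 0: 129 - q_O - (1/2)(q_C + q_U) = 0.
Umbra's profit: π_U = (136 - 0.5Q)q_U - (47q_U). Setting ∂π_U/∂q_U = 0: 89 - q_U - (1/2)(q_C + q_O) = 0.
Adding the 3 first-order conditions: 301 − 2Q = 0, so Q = 301/2.
Back-substituting: q_C = (83 − 301/4)/(1/2) = 31/2, q_O = (129 − 301/4)/(1/2) = 215/2, q_U = (89 − 301/4)/(1/2) = 55/2.
Price P = 136 - (1/2)·(301/2) = 243/4.
Umbra's profit: (243/4 - 47)·(55/2) - 27 = 351.1250.

351.13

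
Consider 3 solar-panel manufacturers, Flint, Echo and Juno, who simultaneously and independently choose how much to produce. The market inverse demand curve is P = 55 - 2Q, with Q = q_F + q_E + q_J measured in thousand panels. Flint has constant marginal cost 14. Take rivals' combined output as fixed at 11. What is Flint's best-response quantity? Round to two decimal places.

4.75

With rivals' combined output fixed at 11, Flint's profit is π_F = (55 - 2·11 - 2q_F)q_F - (14q_F) = (33 - 2q_F)q_F - (14q_F).
∂π_F/∂q_F = 19 - 4q_F = 0, so q_F = 19/4.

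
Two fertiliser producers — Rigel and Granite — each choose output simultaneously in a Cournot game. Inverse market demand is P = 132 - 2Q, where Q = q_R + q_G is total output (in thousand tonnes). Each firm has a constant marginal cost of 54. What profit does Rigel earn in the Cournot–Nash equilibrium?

A representative firm's profit is π_i = q_i(132 - 2Q) - 54q_i.
Setting ∂π_i/∂q_i = 0 with rivals' quantities fixed: 78 - 4q_i - 2q_j = 0.
By symmetry each firm produces the same amount; substituting q_j = q_i yields q_i = 78/6 = 13.
Price P = 132 - 2·26 = 80.
Rigel's profit: (80 - 54)·13 = 338.

338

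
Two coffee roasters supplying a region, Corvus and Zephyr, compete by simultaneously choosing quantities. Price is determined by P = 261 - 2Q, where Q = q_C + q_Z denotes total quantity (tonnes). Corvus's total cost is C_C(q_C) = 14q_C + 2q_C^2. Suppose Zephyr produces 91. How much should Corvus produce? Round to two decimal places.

With the rival's output fixed at 91, Corvus's profit is π_C = (261 - 2·91 - 2q_C)q_C - (14q_C + 2q_C²) = (79 - 2q_C)q_C - (14q_C + 2q_C²).
∂π_C/∂q_C = 65 - 8q_C = 0, so q_C = 65/8.

8.13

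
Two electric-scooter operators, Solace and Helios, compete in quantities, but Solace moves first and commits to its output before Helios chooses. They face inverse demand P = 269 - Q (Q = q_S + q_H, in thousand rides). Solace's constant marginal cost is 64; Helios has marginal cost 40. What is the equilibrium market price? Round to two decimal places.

Solve by backward induction. Given q_S, the follower Helios maximises π_H = (269 - q_S - q_H)q_H - 40q_H.
Follower FOC: 229 - q_S - 2q_H = 0, so q_H(q_S) = (229 - q_S)/2.
Solace substitutes q_H(q_S) into its own profit: π_S = q_S(269 - q_S - (229 - q_S)/2) - 64q_S = (309/2 - (1/2)q_S)q_S - 64q_S.
The leader's first-order condition 181/2 - q_S = 0 yields q_S = 181/2.
Then q_H = (229 - 181/2)/2 = 277/4.
Total output Q = 639/4, so price P = 269 - 639/4 = 437/4.

109.25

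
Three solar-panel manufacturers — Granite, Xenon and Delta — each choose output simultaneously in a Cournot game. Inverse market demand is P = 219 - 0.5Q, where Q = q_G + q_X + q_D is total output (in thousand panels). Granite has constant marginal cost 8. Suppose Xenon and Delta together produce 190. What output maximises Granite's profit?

With rivals' combined output fixed at 190, Granite's profit is π_G = (219 - (1/2)·190 - (1/2)q_G)q_G - (8q_G) = (124 - (1/2)q_G)q_G - (8q_G).
∂π_G/∂q_G = 116 - q_G = 0, so q_G = 116.

116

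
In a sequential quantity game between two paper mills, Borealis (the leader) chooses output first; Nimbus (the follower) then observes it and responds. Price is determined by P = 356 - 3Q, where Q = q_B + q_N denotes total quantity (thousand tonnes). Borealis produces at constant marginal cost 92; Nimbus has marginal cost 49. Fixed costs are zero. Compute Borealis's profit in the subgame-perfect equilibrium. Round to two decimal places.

The follower Nimbus best-responds to any q_B: π_N = (356 - 3Q)q_N - 49q_N.
Follower FOC: 307 - 3q_B - 6q_N = 0, so q_N(q_B) = (307 - 3q_B)/6.
The leader anticipates this reaction. Substituting into P = 356 - 3Q gives P = 405/2 - (3/2)q_B, so π_B = (405/2 - (3/2)q_B)q_B - 92q_B.
Maximising: ∂π_B/∂q_B = 221/2 - 3q_B = 0, giving q_B = 221/6.
Then q_N = (307 - 3·(221/6))/6 = 131/4.
Price P = 356 - 3·(835/12) = 589/4.
Borealis's profit: (589/4 - 92)·(221/6) = 2035.0417.

2035.04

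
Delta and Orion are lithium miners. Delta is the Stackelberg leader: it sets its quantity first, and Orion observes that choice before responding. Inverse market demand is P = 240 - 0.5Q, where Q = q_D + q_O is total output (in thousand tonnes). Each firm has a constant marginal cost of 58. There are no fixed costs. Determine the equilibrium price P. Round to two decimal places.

103.50

The follower Orion best-responds to any q_D: π_O = (240 - 0.5Q)q_O - 58q_O.
∂π_O/∂q_O = 182 - (1/2)q_D - q_O = 0 gives the reaction function q_O = (182 - (1/2)q_D).
Delta substitutes q_O(q_D) into its own profit: π_D = q_D(240 - (1/2)q_D - (182 - (1/2)q_D)/2) - 58q_D = (149 - (1/4)q_D)q_D - 58q_D.
Maximising: ∂π_D/∂q_D = 91 - (1/2)q_D = 0, giving q_D = 182.
Then q_O = (182 - (1/2)·182) = 91.
Total output Q = 273, so price P = 240 - (1/2)·273 = 207/2.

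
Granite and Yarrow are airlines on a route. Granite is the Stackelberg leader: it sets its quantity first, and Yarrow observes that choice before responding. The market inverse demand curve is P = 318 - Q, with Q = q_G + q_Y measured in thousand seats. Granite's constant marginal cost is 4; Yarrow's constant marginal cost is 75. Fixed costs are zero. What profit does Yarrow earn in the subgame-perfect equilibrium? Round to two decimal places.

The follower Yarrow best-responds to any q_G: π_Y = (318 - Q)q_Y - 75q_Y.
Setting the follower's marginal profit to zero, 243 - q_G - 2q_Y = 0, i.e. q_Y = (243 - q_G)/2.
The leader anticipates this reaction. Substituting into P = 318 - Q gives P = 393/2 - (1/2)q_G, so π_G = (393/2 - (1/2)q_G)q_G - 4q_G.
The leader's first-order condition 385/2 - q_G = 0 yields q_G = 385/2.
Then q_Y = (243 - 385/2)/2 = 101/4.
Price P = 318 - 871/4 = 401/4.
Yarrow's profit: (401/4 - 75)·(101/4) = 637.5625.

637.56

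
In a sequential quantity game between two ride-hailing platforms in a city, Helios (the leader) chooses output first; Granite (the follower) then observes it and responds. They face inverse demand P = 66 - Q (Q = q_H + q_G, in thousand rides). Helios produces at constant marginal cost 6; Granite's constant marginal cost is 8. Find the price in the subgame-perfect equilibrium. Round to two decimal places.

21.50

Solve by backward induction. Given q_H, the follower Granite maximises π_G = (66 - q_H - q_G)q_G - 8q_G.
∂π_G/∂q_G = 58 - q_H - 2q_G = 0 gives the reaction function q_G = (58 - q_H)/2.
The leader anticipates this reaction. Substituting into P = 66 - Q gives P = 37 - (1/2)q_H, so π_H = (37 - (1/2)q_H)q_H - 6q_H.
The leader's first-order condition 31 - q_H = 0 yields q_H = 31.
Then q_G = (58 - 31)/2 = 27/2.
Total output Q = 89/2, so price P = 66 - 89/2 = 43/2.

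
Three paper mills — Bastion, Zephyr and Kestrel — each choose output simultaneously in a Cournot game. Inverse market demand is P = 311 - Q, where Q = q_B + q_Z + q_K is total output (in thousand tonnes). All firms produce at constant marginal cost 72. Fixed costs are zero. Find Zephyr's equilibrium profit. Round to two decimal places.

3570.06

Each firm earns π_i = (311 - Q)q_i - 72q_i.
Setting ∂π_i/∂q_i = 0 with rivals' quantities fixed: 239 - 2q_i - Σ_{j≠i} q_j = 0.
With identical firms every q_j equals q_i, so Σ_{j≠i} q_j = 2q_i and 239 = 4q_i, giving q_i = 239/4.
Price P = 311 - 717/4 = 527/4.
Zephyr's profit: (527/4 - 72)·(239/4) = 3570.0625.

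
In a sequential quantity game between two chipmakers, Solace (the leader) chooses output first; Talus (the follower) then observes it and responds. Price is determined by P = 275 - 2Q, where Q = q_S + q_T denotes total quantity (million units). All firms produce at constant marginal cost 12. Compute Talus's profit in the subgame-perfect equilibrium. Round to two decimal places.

Solve by backward induction. Given q_S, the follower Talus maximises π_T = (275 - 2q_S - 2q_T)q_T - 12q_T.
∂π_T/∂q_T = 263 - 2q_S - 4q_T = 0 gives the reaction function q_T = (263 - 2q_S)/4.
The leader anticipates this reaction. Substituting into P = 275 - 2Q gives P = 287/2 - q_S, so π_S = (287/2 - q_S)q_S - 12q_S.
Leader FOC: 263/2 - 2q_S = 0, so q_S = 263/4.
Then q_T = (263 - 2·(263/4))/4 = 263/8.
Price P = 275 - 2·(789/8) = 311/4.
Talus's profit: (311/4 - 12)·(263/8) = 2161.5313.

2161.53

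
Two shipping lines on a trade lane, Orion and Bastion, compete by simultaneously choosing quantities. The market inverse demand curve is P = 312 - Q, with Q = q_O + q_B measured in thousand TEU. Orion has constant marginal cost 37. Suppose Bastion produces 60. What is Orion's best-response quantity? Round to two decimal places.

107.50

With the rival's output fixed at 60, Orion's profit is π_O = (312 - 60 - q_O)q_O - (37q_O) = (252 - q_O)q_O - (37q_O).
∂π_O/∂q_O = 215 - 2q_O = 0, so q_O = 215/2.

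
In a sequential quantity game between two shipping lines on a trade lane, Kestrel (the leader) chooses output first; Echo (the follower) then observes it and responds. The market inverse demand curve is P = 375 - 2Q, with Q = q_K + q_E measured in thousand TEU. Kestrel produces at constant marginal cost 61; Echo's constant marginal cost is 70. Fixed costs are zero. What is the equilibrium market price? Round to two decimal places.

141.75

Solve by backward induction. Given q_K, the follower Echo maximises π_E = (375 - 2q_K - 2q_E)q_E - 70q_E.
Follower FOC: 305 - 2q_K - 4q_E = 0, so q_E(q_K) = (305 - 2q_K)/4.
The leader anticipates this reaction. Substituting into P = 375 - 2Q gives P = 445/2 - q_K, so π_K = (445/2 - q_K)q_K - 61q_K.
Leader FOC: 323/2 - 2q_K = 0, so q_K = 323/4.
Then q_E = (305 - 2·(323/4))/4 = 287/8.
Total output Q = 933/8, so price P = 375 - 2·(933/8) = 567/4.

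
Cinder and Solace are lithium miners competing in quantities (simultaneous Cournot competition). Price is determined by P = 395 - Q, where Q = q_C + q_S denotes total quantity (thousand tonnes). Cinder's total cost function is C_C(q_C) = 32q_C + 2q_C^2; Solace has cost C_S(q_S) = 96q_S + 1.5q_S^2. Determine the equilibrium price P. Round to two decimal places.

293.38

Cinder's profit: π_C = (395 - Q)q_C - (32q_C + 2q_C²). Setting ∂π_C/∂q_C = 0: 363 - 6q_C - (q_S) = 0.
Solace's first-order condition: 299 - 5q_S - (q_C) = 0.
Best responses: q_C = (363 - q_S)/6, q_S = (299 - q_C)/5.
Solving the pair: q_C = 1516/29, q_S = 1431/29.
Total output Q = 101.6207, so price P = 395 - 101.6207 = 293.3793.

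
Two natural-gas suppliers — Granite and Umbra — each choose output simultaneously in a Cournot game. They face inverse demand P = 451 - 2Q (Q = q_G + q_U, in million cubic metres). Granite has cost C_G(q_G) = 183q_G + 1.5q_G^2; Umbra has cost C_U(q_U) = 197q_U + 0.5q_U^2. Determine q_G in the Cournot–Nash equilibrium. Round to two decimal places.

Granite's profit: π_G = (451 - 2Q)q_G - (183q_G + (3/2)q_G²). Setting ∂π_G/∂q_G = 0: 268 - 7q_G - 2(q_U) = 0.
Umbra's profit: π_U = (451 - 2Q)q_U - (197q_U + (1/2)q_U²). Setting ∂π_U/∂q_U = 0: 254 - 5q_U - 2(q_G) = 0.
So q_G = (268 - 2q_U)/7 and q_U = (254 - 2q_G)/5.
Solving the pair: q_G = 832/31, q_U = 1242/31.

26.84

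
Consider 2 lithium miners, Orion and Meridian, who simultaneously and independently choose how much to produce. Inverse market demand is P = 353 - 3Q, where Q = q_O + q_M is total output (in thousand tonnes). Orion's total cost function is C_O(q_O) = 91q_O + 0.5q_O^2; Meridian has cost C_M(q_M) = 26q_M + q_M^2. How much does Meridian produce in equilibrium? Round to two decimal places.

Orion's profit: π_O = (353 - 3Q)q_O - (91q_O + (1/2)q_O²). Setting ∂π_O/∂q_O = 0: 262 - 7q_O - 3(q_M) = 0.
Meridian's profit: π_M = (353 - 3Q)q_M - (26q_M + q_M²). Setting ∂π_M/∂q_M = 0: 327 - 8q_M - 3(q_O) = 0.
Rearranging gives the reaction functions q_O = (262 - 3q_M)/7 and q_M = (327 - 3q_O)/8.
Substituting one into the other gives q_O = 1115/47 and q_M = 1503/47.

31.98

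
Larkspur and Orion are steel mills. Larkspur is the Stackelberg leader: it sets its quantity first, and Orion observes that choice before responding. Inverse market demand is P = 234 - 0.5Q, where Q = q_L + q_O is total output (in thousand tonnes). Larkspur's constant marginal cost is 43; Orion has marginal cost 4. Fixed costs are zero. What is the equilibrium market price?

81

The follower Orion best-responds to any q_L: π_O = (234 - 0.5Q)q_O - 4q_O.
∂π_O/∂q_O = 230 - (1/2)q_L - q_O = 0 gives the reaction function q_O = (230 - (1/2)q_L).
Larkspur substitutes q_O(q_L) into its own profit: π_L = q_L(234 - (1/2)q_L - (230 - (1/2)q_L)/2) - 43q_L = (119 - (1/4)q_L)q_L - 43q_L.
The leader's first-order condition 76 - (1/2)q_L = 0 yields q_L = 152.
Then q_O = (230 - (1/2)·152) = 154.
Total output Q = 306, so price P = 234 - (1/2)·306 = 81.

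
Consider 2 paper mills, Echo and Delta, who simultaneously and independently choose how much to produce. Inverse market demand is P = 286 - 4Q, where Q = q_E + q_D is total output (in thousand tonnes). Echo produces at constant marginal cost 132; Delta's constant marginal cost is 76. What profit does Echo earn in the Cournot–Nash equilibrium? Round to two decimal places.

266.78

Echo's profit: π_E = (286 - 4Q)q_E - (132q_E). Setting ∂π_E/∂q_E = 0: 154 - 8q_E - 4(q_D) = 0.
Delta's profit: π_D = (286 - 4Q)q_D - (76q_D). Setting ∂π_D/∂q_D = 0: 210 - 8q_D - 4(q_E) = 0.
Rearranging gives the reaction functions q_E = (154 - 4q_D)/8 and q_D = (210 - 4q_E)/8.
Solving the pair: q_E = 49/6, q_D = 133/6.
Price P = 286 - 4·(91/3) = 494/3.
Echo's profit: (494/3 - 132)·(49/6) = 266.7778.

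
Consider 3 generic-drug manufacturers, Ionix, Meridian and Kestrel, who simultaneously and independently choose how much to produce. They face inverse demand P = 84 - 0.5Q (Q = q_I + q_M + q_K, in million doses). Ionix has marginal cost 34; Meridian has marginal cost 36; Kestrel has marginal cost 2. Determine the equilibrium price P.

Ionix's profit: π_I = (84 - 0.5Q)q_I - (34q_I). Setting ∂π_I/∂q_I = 0: 50 - q_I - (1/2)(q_M + q_K) = 0.
Meridian's first-order condition: 48 - q_M - (1/2)(q_I + q_K) = 0.
Kestrel's first-order condition: 82 - q_K - (1/2)(q_I + q_M) = 0.
Adding the 3 conditions: 180 − Q − Q = 0, i.e. Q = 90.
Back-substituting: q_I = (50 − 45)/(1/2) = 10, q_M = (48 − 45)/(1/2) = 6, q_K = (82 − 45)/(1/2) = 74.
Total output Q = 90, so price P = 84 - (1/2)·90 = 39.

39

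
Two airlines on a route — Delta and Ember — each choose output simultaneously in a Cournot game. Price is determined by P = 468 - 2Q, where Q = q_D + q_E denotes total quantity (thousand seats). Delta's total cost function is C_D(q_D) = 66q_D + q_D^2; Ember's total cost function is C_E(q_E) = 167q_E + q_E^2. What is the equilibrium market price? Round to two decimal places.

292.25

Delta's profit: π_D = (468 - 2Q)q_D - (66q_D + q_D²). Setting ∂π_D/∂q_D = 0: 402 - 6q_D - 2(q_E) = 0.
Ember's first-order condition: 301 - 6q_E - 2(q_D) = 0.
So q_D = (402 - 2q_E)/6 and q_E = (301 - 2q_D)/6.
Solving the pair: q_D = 905/16, q_E = 501/16.
Total output Q = 703/8, so price P = 468 - 2·(703/8) = 1169/4.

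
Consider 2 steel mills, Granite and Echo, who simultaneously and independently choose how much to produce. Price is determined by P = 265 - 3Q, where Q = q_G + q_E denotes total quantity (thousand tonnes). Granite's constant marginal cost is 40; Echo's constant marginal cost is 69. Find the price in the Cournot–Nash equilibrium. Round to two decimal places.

124.67

Granite's profit: π_G = (265 - 3Q)q_G - (40q_G). Setting ∂π_G/∂q_G = 0: 225 - 6q_G - 3(q_E) = 0.
Echo's first-order condition: 196 - 6q_E - 3(q_G) = 0.
Rearranging gives the reaction functions q_G = (225 - 3q_E)/6 and q_E = (196 - 3q_G)/6.
Substituting one into the other gives q_G = 254/9 and q_E = 167/9.
Total output Q = 421/9, so price P = 265 - 3·(421/9) = 374/3.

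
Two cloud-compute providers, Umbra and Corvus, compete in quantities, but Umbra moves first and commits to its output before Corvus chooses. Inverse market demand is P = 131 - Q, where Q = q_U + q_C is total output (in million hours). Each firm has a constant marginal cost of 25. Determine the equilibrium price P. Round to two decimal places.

51.50

The follower Corvus best-responds to any q_U: π_C = (131 - Q)q_C - 25q_C.
Setting the follower's marginal profit to zero, 106 - q_U - 2q_C = 0, i.e. q_C = (106 - q_U)/2.
The leader anticipates this reaction. Substituting into P = 131 - Q gives P = 78 - (1/2)q_U, so π_U = (78 - (1/2)q_U)q_U - 25q_U.
The leader's first-order condition 53 - q_U = 0 yields q_U = 53.
Then q_C = (106 - 53)/2 = 53/2.
Total output Q = 159/2, so price P = 131 - 159/2 = 103/2.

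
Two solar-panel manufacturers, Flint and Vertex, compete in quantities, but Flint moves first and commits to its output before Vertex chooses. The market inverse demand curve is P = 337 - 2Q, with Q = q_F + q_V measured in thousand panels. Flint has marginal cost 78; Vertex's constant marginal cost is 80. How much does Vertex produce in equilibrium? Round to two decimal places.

Solve by backward induction. Given q_F, the follower Vertex maximises π_V = (337 - 2q_F - 2q_V)q_V - 80q_V.
∂π_V/∂q_V = 257 - 2q_F - 4q_V = 0 gives the reaction function q_V = (257 - 2q_F)/4.
The leader anticipates this reaction. Substituting into P = 337 - 2Q gives P = 417/2 - q_F, so π_F = (417/2 - q_F)q_F - 78q_F.
Leader FOC: 261/2 - 2q_F = 0, so q_F = 261/4.
Then q_V = (257 - 2·(261/4))/4 = 253/8.

31.63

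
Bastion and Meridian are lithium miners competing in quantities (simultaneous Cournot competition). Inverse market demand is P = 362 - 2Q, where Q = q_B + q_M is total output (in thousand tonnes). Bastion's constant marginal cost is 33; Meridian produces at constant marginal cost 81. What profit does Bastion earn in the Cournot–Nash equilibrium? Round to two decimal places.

Bastion's profit: π_B = (362 - 2Q)q_B - (33q_B). Setting ∂π_B/∂q_B = 0: 329 - 4q_B - 2(q_M) = 0.
Meridian's first-order condition: 281 - 4q_M - 2(q_B) = 0.
So q_B = (329 - 2q_M)/4 and q_M = (281 - 2q_B)/4.
Substituting one into the other gives q_B = 377/6 and q_M = 233/6.
Price P = 362 - 2·(305/3) = 476/3.
Bastion's profit: (476/3 - 33)·(377/6) = 7896.0556.

7896.06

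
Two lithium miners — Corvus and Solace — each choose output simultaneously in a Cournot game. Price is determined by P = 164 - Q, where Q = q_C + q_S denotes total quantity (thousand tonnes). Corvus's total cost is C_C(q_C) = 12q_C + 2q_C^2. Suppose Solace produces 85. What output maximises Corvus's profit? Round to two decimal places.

With the rival's output fixed at 85, Corvus's profit is π_C = (164 - 85 - q_C)q_C - (12q_C + 2q_C²) = (79 - q_C)q_C - (12q_C + 2q_C²).
∂π_C/∂q_C = 67 - 6q_C = 0, so q_C = 67/6.

11.17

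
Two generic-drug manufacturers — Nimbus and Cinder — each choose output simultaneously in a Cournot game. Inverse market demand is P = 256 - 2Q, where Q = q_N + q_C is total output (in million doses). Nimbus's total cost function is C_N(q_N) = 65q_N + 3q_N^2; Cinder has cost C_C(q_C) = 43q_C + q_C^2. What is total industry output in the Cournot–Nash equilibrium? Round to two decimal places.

44.07

Nimbus's profit: π_N = (256 - 2Q)q_N - (65q_N + 3q_N²). Setting ∂π_N/∂q_N = 0: 191 - 10q_N - 2(q_C) = 0.
Cinder's first-order condition: 213 - 6q_C - 2(q_N) = 0.
Rearranging gives the reaction functions q_N = (191 - 2q_C)/10 and q_C = (213 - 2q_N)/6.
Solving the pair: q_N = 90/7, q_C = 437/14.
Total output Q = 90/7 + 437/14 = 617/14.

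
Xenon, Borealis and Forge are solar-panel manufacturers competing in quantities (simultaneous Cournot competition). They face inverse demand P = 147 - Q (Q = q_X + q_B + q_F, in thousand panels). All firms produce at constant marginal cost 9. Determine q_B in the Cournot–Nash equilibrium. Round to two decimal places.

A representative firm's profit is π_i = q_i(147 - Q) - 9q_i.
Setting ∂π_i/∂q_i = 0 with rivals' quantities fixed: 138 - 2q_i - Σ_{j≠i} q_j = 0.
With identical firms every q_j equals q_i, so Σ_{j≠i} q_j = 2q_i and 138 = 4q_i, giving q_i = 69/2.

34.50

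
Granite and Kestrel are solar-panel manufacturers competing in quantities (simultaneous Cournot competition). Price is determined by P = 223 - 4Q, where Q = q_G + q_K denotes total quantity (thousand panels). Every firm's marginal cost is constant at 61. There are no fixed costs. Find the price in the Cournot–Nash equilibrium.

A representative firm's profit is π_i = q_i(223 - 4Q) - 61q_i.
Setting ∂π_i/∂q_i = 0 with rivals' quantities fixed: 162 - 8q_i - 4q_j = 0.
By symmetry each firm produces the same amount; substituting q_j = q_i yields q_i = 162/12 = 27/2.
Total output Q = 27, so price P = 223 - 4·27 = 115.

115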